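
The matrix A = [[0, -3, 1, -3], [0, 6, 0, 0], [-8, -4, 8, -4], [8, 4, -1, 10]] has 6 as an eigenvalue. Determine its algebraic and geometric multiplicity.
The characteristic polynomial is (x - 6)^4, so the factor x - 6 appears with exponent 4: the algebraic multiplicity is 4.

rank(A - 6I) = 2, so the eigenspace has dimension 4 - 2 = 2: the geometric multiplicity is 2.

Since 2 < 4, A is not diagonalizable.

algebraic multiplicity 4, geometric multiplicity 2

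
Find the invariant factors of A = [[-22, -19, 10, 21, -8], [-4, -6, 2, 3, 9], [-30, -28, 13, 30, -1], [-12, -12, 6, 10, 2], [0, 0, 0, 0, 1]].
The Jordan structure of A has elementary divisors (x + 2)^3, (x - 1)^2. Arranging the block sizes at each eigenvalue in decreasing order and taking row products gives the invariant factors.

Invariant factors (smallest first, each dividing the next): (x - 1)^2(x + 2)^3.

Check: the last factor (x - 1)^2(x + 2)^3 is the minimal polynomial, and the product (x - 1)^2(x + 2)^3 is the characteristic polynomial.

(x - 1)^2(x + 2)^3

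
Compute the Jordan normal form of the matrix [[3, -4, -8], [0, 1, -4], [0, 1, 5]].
The characteristic polynomial is det(xI - A) = (x - 3)^3, so the eigenvalues are 3 (algebraic multiplicity 3).

For λ = 3: rank(A - 3I) = 1, rank((A - 3I)^2) = 0. The eigenspace has dimension 3 - 1 = 2, so there are 2 Jordan blocks; the rank sequence gives block sizes [2, 1].

Assembling the blocks gives the Jordan form J above.

J = [[3, 1, 0], [0, 3, 0], [0, 0, 3]]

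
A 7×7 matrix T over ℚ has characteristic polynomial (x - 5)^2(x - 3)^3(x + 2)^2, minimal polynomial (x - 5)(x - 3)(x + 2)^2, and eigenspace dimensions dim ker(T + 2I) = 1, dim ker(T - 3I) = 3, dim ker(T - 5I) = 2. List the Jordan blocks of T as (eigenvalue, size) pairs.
λ = -2: algebraic multiplicity 2 (exponent in χ_T), largest block size 2 (exponent in m_T), 1 block (geometric multiplicity). This forces block sizes [2].
λ = 3: algebraic multiplicity 3 (exponent in χ_T), largest block size 1 (exponent in m_T), 3 blocks (geometric multiplicity). These force block sizes [1, 1, 1].
λ = 5: algebraic multiplicity 2 (exponent in χ_T), largest block size 1 (exponent in m_T), 2 blocks (geometric multiplicity). These force block sizes [1, 1].

Jordan blocks: (-2, 2), (3, 1), (3, 1), (3, 1), (5, 1), (5, 1)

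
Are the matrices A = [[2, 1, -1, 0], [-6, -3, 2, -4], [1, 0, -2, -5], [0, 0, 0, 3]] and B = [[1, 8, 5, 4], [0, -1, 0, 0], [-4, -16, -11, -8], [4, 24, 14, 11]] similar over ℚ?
Both have characteristic polynomial (x - 3)(x + 1)^3, but the minimal polynomial of A is (x - 3)(x + 1)^3 while the minimal polynomial of B is (x - 3)(x + 1)^2. The minimal polynomial is a similarity invariant, so A and B are not similar.

No.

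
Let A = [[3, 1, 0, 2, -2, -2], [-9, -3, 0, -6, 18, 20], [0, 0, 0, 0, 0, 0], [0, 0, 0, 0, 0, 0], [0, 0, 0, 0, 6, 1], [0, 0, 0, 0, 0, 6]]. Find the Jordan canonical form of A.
The characteristic polynomial is det(xI - A) = x^4(x - 6)^2, so the eigenvalues are 0 (algebraic multiplicity 4), 6 (algebraic multiplicity 2).

For λ = 0: rank(A) = 3, rank(A^2) = 2. The eigenspace has dimension 6 - 3 = 3, so there are 3 Jordan blocks; the rank sequence gives block sizes [2, 1, 1].

For λ = 6: rank(A - 6I) = 5, rank((A - 6I)^2) = 4. The eigenspace has dimension 6 - 5 = 1, so there is 1 Jordan block; the rank sequence gives block sizes [2].

Assembling the blocks gives the Jordan form J above.

J = [[0, 1, 0, 0, 0, 0], [0, 0, 0, 0, 0, 0], [0, 0, 0, 0, 0, 0], [0, 0, 0, 0, 0, 0], [0, 0, 0, 0, 6, 1], [0, 0, 0, 0, 0, 6]]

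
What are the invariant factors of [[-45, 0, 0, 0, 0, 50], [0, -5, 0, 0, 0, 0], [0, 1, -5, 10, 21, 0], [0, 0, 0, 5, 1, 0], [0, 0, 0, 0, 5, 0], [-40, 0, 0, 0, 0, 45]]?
(x - 5)(x + 5), (x - 5)^2(x + 5)^2

The Jordan structure of A has elementary divisors (x + 5)^2, (x + 5), (x - 5)^2, (x - 5). Arranging the block sizes at each eigenvalue in decreasing order and taking row products gives the invariant factors.

Invariant factors (smallest first, each dividing the next): (x - 5)(x + 5), (x - 5)^2(x + 5)^2.

Check: the last factor (x - 5)^2(x + 5)^2 is the minimal polynomial, and the product (x - 5)^3(x + 5)^3 is the characteristic polynomial.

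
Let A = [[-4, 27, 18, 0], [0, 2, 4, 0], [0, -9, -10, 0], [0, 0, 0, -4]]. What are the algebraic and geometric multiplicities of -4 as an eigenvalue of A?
The characteristic polynomial is (x + 4)^4, so the factor x + 4 appears with exponent 4: the algebraic multiplicity is 4.

rank(A + 4I) = 1, so the eigenspace has dimension 4 - 1 = 3: the geometric multiplicity is 3.

Since 3 < 4, A is not diagonalizable.

algebraic multiplicity 4, geometric multiplicity 3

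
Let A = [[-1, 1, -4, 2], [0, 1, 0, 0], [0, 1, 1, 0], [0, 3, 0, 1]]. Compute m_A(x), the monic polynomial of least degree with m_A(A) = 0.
m_A(x) = (x - 1)^2(x + 1)

The characteristic polynomial factors as (x - 1)^3(x + 1). The minimal polynomial is ∏(x - λ)^{k_λ} where k_λ is the size of the largest Jordan block at λ.

For λ = -1: rank(A + I) = 3, and the largest Jordan block has size 1 (the smallest k with rank((A + I)^k) = rank((A + I)^(k+1))).
For λ = 1: rank(A - I) = 2, and the largest Jordan block has size 2 (the smallest k with rank((A - I)^k) = rank((A - I)^(k+1))).

So m_A(x) = (x - 1)^2(x + 1).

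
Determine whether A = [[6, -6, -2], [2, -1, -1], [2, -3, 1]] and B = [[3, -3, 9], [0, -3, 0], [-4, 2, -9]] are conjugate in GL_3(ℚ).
trace(A) = 6 but trace(B) = -9. The trace is a similarity invariant, so A and B are not similar.

No.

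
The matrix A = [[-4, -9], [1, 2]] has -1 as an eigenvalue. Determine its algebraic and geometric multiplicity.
algebraic multiplicity 2, geometric multiplicity 1

The characteristic polynomial is (x + 1)^2, so the factor x + 1 appears with exponent 2: the algebraic multiplicity is 2.

rank(A + I) = 1, so the eigenspace has dimension 2 - 1 = 1: the geometric multiplicity is 1.

Since 1 < 2, A is not diagonalizable.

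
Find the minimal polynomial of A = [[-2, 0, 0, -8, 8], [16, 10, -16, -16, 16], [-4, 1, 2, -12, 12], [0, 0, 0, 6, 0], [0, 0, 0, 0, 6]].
m_A(x) = (x - 6)^2(x + 2)

The characteristic polynomial factors as (x - 6)^4(x + 2). The minimal polynomial is ∏(x - λ)^{k_λ} where k_λ is the size of the largest Jordan block at λ.

For λ = -2: rank(A + 2I) = 4, and the largest Jordan block has size 1 (the smallest k with rank((A + 2I)^k) = rank((A + 2I)^(k+1))).
For λ = 6: rank(A - 6I) = 2, and the largest Jordan block has size 2 (the smallest k with rank((A - 6I)^k) = rank((A - 6I)^(k+1))).

So m_A(x) = (x - 6)^2(x + 2).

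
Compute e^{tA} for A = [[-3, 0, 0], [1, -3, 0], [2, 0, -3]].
e^{tA} = [[e^{-3*t}, 0, 0], [t*e^{-3*t}, e^{-3*t}, 0], [2*t*e^{-3*t}, 0, e^{-3*t}]]

A has Jordan form J = [[-3, 1, 0], [0, -3, 0], [0, 0, -3]] with A = PJP^{-1}, so e^{tA} = P e^{tJ} P^{-1}.

For a Jordan block J_k(λ), e^{tJ_k(λ)} = e^{λt} · (I + tN + t^2 N^2/2! + ... + t^{k-1} N^{k-1}/(k-1)!) where N is the nilpotent superdiagonal part.

Assembling the blocks and conjugating back gives the entries of e^{tA} as shown above.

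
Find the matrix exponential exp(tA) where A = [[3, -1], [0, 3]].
A has Jordan form J = [[3, 1], [0, 3]] with A = PJP^{-1}, so e^{tA} = P e^{tJ} P^{-1}.

For a Jordan block J_k(λ), e^{tJ_k(λ)} = e^{λt} · (I + tN + t^2 N^2/2! + ... + t^{k-1} N^{k-1}/(k-1)!) where N is the nilpotent superdiagonal part.

Assembling the blocks and conjugating back gives the entries of e^{tA} as shown above.

e^{tA} = [[e^{3*t}, -t*e^{3*t}], [0, e^{3*t}]]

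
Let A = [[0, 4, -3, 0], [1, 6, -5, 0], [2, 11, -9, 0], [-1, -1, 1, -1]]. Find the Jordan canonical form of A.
J = [[-1, 1, 0, 0], [0, -1, 1, 0], [0, 0, -1, 0], [0, 0, 0, -1]]

The characteristic polynomial is det(xI - A) = (x + 1)^4, so the eigenvalues are -1 (algebraic multiplicity 4).

For λ = -1: rank(A + I) = 2, rank((A + I)^2) = 1, rank((A + I)^3) = 0. The eigenspace has dimension 4 - 2 = 2, so there are 2 Jordan blocks; the rank sequence gives block sizes [3, 1].

Assembling the blocks gives the Jordan form J above.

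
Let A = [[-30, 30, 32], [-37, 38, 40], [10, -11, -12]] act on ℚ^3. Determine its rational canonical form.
The invariant factors of A (the non-unit diagonal entries of the Smith normal form of xI - A over ℚ[x]) are (x + 4)(x^2 - 6), each dividing the next. The characteristic polynomial is their product, (x + 4)(x^2 - 6).

The rational canonical form is the block-diagonal matrix of companion matrices C(f_i):
R = [[0, 0, 24], [1, 0, 6], [0, 1, -4]].

Note the characteristic polynomial does not split into linear factors over ℚ, so A has no Jordan form over ℚ; the rational canonical form exists over any field.

R = [[0, 0, 24], [1, 0, 6], [0, 1, -4]]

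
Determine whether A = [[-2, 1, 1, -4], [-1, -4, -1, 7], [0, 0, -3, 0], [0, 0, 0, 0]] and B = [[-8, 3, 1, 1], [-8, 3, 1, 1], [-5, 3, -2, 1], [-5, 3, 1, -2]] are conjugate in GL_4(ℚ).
Two matrices over a field are similar if and only if they have the same invariant factors.

Both A and B have characteristic polynomial x(x + 3)^3 and minimal polynomial x(x + 3)^2. Computing further, both have invariant factors x + 3, x(x + 3)^2. Hence A and B are similar.

Yes.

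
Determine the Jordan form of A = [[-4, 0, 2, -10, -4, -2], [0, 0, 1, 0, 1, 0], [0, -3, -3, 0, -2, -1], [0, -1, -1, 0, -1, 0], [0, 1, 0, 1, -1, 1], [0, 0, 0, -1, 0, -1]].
The characteristic polynomial is det(xI - A) = (x + 1)^5(x + 4), so the eigenvalues are -4 (algebraic multiplicity 1), -1 (algebraic multiplicity 5).

For λ = -4: algebraic multiplicity 1 gives one 1×1 block.

For λ = -1: rank(A + I) = 4, rank((A + I)^2) = 2, rank((A + I)^3) = 1. The eigenspace has dimension 6 - 4 = 2, so there are 2 Jordan blocks; the rank sequence gives block sizes [3, 2].

Assembling the blocks gives the Jordan form J above.

J = [[-4, 0, 0, 0, 0, 0], [0, -1, 1, 0, 0, 0], [0, 0, -1, 1, 0, 0], [0, 0, 0, -1, 0, 0], [0, 0, 0, 0, -1, 1], [0, 0, 0, 0, 0, -1]]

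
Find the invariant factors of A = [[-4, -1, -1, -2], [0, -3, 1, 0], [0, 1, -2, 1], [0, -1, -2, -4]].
(x + 3)^3(x + 4)

The Jordan structure of A has elementary divisors (x + 4), (x + 3)^3. Arranging the block sizes at each eigenvalue in decreasing order and taking row products gives the invariant factors.

Invariant factors (smallest first, each dividing the next): (x + 3)^3(x + 4).

Check: the last factor (x + 3)^3(x + 4) is the minimal polynomial, and the product (x + 3)^3(x + 4) is the characteristic polynomial.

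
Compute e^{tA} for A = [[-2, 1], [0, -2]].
e^{tA} = [[e^{-2*t}, t*e^{-2*t}], [0, e^{-2*t}]]

A has Jordan form J = [[-2, 1], [0, -2]] with A = PJP^{-1}, so e^{tA} = P e^{tJ} P^{-1}.

For a Jordan block J_k(λ), e^{tJ_k(λ)} = e^{λt} · (I + tN + t^2 N^2/2! + ... + t^{k-1} N^{k-1}/(k-1)!) where N is the nilpotent superdiagonal part.

Assembling the blocks and conjugating back gives the entries of e^{tA} as shown above.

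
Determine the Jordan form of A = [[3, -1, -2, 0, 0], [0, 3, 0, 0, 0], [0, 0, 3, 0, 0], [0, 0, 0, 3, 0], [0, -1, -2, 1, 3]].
J = [[3, 1, 0, 0, 0], [0, 3, 0, 0, 0], [0, 0, 3, 1, 0], [0, 0, 0, 3, 0], [0, 0, 0, 0, 3]]

The characteristic polynomial is det(xI - A) = (x - 3)^5, so the eigenvalues are 3 (algebraic multiplicity 5).

For λ = 3: rank(A - 3I) = 2, rank((A - 3I)^2) = 0. The eigenspace has dimension 5 - 2 = 3, so there are 3 Jordan blocks; the rank sequence gives block sizes [2, 2, 1].

Assembling the blocks gives the Jordan form J above.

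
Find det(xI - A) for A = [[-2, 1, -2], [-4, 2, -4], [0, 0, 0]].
χ_A(x) = x^3

xI - A = [[x + 2, -1, 2], [4, x - 2, 4], [0, 0, x]].

Expanding det(xI - A) along the first row:
det(xI - A) = + (x + 2)·det([[x - 2, 4], [0, x]]) - (-1)·det([[4, 4], [0, x]]) + (2)·det([[4, x - 2], [0, 0]]).

Evaluating gives χ_A(x) = x^3.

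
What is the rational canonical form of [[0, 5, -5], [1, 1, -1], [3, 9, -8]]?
The invariant factors of A (the non-unit diagonal entries of the Smith normal form of xI - A over ℚ[x]) are (x + 1)^2(x + 5), each dividing the next. The characteristic polynomial is their product, (x + 1)^2(x + 5).

The rational canonical form is the block-diagonal matrix of companion matrices C(f_i):
R = [[0, 0, -5], [1, 0, -11], [0, 1, -7]].

R = [[0, 0, -5], [1, 0, -11], [0, 1, -7]]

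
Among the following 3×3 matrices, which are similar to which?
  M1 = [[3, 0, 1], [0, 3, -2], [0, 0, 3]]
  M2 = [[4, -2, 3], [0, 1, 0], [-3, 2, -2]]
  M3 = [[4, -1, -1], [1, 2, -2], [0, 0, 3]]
Characteristic polynomials: χ_{M1} = (x - 3)^3, χ_{M2} = (x - 1)^3, χ_{M3} = (x - 3)^3.

{M1}: invariant factors x - 3, (x - 3)^2.

{M2}: invariant factors x - 1, (x - 1)^2.

{M3}: invariant factors (x - 3)^3.

Matrices are similar if and only if their invariant-factor lists agree; the partition into similarity classes is {M1}, {M2}, {M3}.

3 classes: {M1}, {M2}, {M3}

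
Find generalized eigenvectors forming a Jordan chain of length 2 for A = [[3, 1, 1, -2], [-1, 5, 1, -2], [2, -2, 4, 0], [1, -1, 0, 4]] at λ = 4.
We seek v_1 ∈ ker((A - 4I)^2) \ ker(A - 4I), then set v_{i+1} = (A - 4I) v_i.

One such chain is v_1 = [[0, 1, 0, -1]]^T, v_2 = [[3, 3, -2, -1]]^T. Check: (A - 4I) v_2 = [[0, 0, 0, 0]]^T = 0.

v_1 = [[0, 1, 0, -1]]^T, v_2 = [[3, 3, -2, -1]]^T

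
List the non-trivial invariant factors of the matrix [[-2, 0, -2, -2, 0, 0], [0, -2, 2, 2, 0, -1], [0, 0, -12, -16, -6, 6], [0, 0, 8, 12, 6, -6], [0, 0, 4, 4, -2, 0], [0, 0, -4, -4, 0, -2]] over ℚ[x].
x + 2, x + 2, (x - 4)(x + 2)^2(x + 4)

The Jordan structure of A has elementary divisors (x + 4), (x + 2)^2, (x + 2), (x + 2), (x - 4). Arranging the block sizes at each eigenvalue in decreasing order and taking row products gives the invariant factors.

Invariant factors (smallest first, each dividing the next): x + 2, x + 2, (x - 4)(x + 2)^2(x + 4).

Check: the last factor (x - 4)(x + 2)^2(x + 4) is the minimal polynomial, and the product (x - 4)(x + 2)^4(x + 4) is the characteristic polynomial.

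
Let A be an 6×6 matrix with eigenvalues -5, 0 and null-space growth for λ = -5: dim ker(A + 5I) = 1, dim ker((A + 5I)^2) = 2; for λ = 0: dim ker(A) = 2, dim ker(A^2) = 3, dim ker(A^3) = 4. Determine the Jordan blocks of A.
λ = -5: successive nullity increments [1, 1] count blocks of size ≥ k; block sizes are [2].
λ = 0: successive nullity increments [2, 1, 1] count blocks of size ≥ k; block sizes are [3, 1].

Jordan blocks: (-5, 2), (0, 3), (0, 1)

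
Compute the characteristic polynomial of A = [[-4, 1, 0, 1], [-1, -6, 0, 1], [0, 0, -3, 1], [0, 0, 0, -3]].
xI - A = [[x + 4, -1, 0, -1], [1, x + 6, 0, -1], [0, 0, x + 3, -1], [0, 0, 0, x + 3]].

Expanding det(xI - A) along the first row:
det(xI - A) = + (x + 4)·det([[x + 6, 0, -1], [0, x + 3, -1], [0, 0, x + 3]]) - (-1)·det([[1, 0, -1], [0, x + 3, -1], [0, 0, x + 3]]) + (0)·det([[1, x + 6, -1], [0, 0, -1], [0, 0, x + 3]]) - (-1)·det([[1, x + 6, 0], [0, 0, x + 3], [0, 0, 0]]).

Evaluating gives χ_A(x) = x^4 + 16x^3 + 94x^2 + 240x + 225 = (x + 3)^2(x + 5)^2.

χ_A(x) = (x + 3)^2(x + 5)^2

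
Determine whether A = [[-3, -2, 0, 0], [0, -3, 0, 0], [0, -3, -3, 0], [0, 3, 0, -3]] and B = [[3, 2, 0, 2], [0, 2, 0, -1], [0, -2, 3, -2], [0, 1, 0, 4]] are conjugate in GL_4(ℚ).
No.

trace(A) = -12 but trace(B) = 12. The trace is a similarity invariant, so A and B are not similar.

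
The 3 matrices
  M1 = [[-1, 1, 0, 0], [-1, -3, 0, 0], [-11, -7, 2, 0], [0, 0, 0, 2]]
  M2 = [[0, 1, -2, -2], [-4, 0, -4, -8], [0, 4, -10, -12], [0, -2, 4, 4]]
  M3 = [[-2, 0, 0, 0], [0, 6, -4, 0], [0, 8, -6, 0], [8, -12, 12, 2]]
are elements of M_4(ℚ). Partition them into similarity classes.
3 classes: {M1}, {M2}, {M3}

Characteristic polynomials: χ_{M1} = (x - 2)^2(x + 2)^2, χ_{M2} = x(x + 2)^3, χ_{M3} = (x - 2)^2(x + 2)^2.

{M1}: invariant factors x - 2, (x - 2)(x + 2)^2.

{M2}: invariant factors x + 2, x(x + 2)^2.

{M3}: invariant factors (x - 2)(x + 2), (x - 2)(x + 2).

Matrices are similar if and only if their invariant-factor lists agree; the partition into similarity classes is {M1}, {M2}, {M3}.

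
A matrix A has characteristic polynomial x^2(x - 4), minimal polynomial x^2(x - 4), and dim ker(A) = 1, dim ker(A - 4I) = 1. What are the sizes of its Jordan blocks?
Jordan blocks: (0, 2), (4, 1)

λ = 0: algebraic multiplicity 2 (exponent in χ_A), largest block size 2 (exponent in m_A), 1 block (geometric multiplicity). This forces block sizes [2].
λ = 4: algebraic multiplicity 1 (exponent in χ_A), largest block size 1 (exponent in m_A), 1 block (geometric multiplicity). This forces block sizes [1].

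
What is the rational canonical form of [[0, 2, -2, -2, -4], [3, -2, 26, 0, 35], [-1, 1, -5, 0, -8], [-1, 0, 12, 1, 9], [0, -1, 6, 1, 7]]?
The invariant factors of A (the non-unit diagonal entries of the Smith normal form of xI - A over ℚ[x]) are (x - 2)(x + 1)(x^3 + x + 5), each dividing the next. The characteristic polynomial is their product, (x - 2)(x + 1)(x^3 + x + 5).

The rational canonical form is the block-diagonal matrix of companion matrices C(f_i):
R = [[0, 0, 0, 0, 10], [1, 0, 0, 0, 7], [0, 1, 0, 0, -4], [0, 0, 1, 0, 1], [0, 0, 0, 1, 1]].

Note the characteristic polynomial does not split into linear factors over ℚ, so A has no Jordan form over ℚ; the rational canonical form exists over any field.

R = [[0, 0, 0, 0, 10], [1, 0, 0, 0, 7], [0, 1, 0, 0, -4], [0, 0, 1, 0, 1], [0, 0, 0, 1, 1]]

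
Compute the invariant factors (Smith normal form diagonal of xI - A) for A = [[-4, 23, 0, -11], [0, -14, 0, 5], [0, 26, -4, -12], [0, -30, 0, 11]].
x + 4, (x - 1)(x + 4)^2

The Jordan structure of A has elementary divisors (x + 4)^2, (x + 4), (x - 1). Arranging the block sizes at each eigenvalue in decreasing order and taking row products gives the invariant factors.

Invariant factors (smallest first, each dividing the next): x + 4, (x - 1)(x + 4)^2.

Check: the last factor (x - 1)(x + 4)^2 is the minimal polynomial, and the product (x - 1)(x + 4)^3 is the characteristic polynomial.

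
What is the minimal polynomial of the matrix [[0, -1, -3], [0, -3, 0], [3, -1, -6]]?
The characteristic polynomial factors as (x + 3)^3. The minimal polynomial is ∏(x - λ)^{k_λ} where k_λ is the size of the largest Jordan block at λ.

For λ = -3: rank(A + 3I) = 1, and the largest Jordan block has size 2 (the smallest k with rank((A + 3I)^k) = rank((A + 3I)^(k+1))).

So m_A(x) = (x + 3)^2.

m_A(x) = (x + 3)^2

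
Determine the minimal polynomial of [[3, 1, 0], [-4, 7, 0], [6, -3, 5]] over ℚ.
m_A(x) = (x - 5)^2

The characteristic polynomial factors as (x - 5)^3. The minimal polynomial is ∏(x - λ)^{k_λ} where k_λ is the size of the largest Jordan block at λ.

For λ = 5: rank(A - 5I) = 1, and the largest Jordan block has size 2 (the smallest k with rank((A - 5I)^k) = rank((A - 5I)^(k+1))).

So m_A(x) = (x - 5)^2.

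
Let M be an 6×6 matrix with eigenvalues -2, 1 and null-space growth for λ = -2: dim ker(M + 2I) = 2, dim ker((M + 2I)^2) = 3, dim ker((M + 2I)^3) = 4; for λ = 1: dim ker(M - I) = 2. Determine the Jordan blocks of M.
λ = -2: successive nullity increments [2, 1, 1] count blocks of size ≥ k; block sizes are [3, 1].
λ = 1: successive nullity increments [2] count blocks of size ≥ k; block sizes are [1, 1].

Jordan blocks: (-2, 3), (-2, 1), (1, 1), (1, 1)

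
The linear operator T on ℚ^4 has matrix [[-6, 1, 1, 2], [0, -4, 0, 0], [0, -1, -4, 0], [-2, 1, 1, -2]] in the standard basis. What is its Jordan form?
J = [[-4, 1, 0, 0], [0, -4, 1, 0], [0, 0, -4, 0], [0, 0, 0, -4]]

The characteristic polynomial is det(xI - A) = (x + 4)^4, so the eigenvalues are -4 (algebraic multiplicity 4).

For λ = -4: rank(A + 4I) = 2, rank((A + 4I)^2) = 1, rank((A + 4I)^3) = 0. The eigenspace has dimension 4 - 2 = 2, so there are 2 Jordan blocks; the rank sequence gives block sizes [3, 1].

Assembling the blocks gives the Jordan form J above.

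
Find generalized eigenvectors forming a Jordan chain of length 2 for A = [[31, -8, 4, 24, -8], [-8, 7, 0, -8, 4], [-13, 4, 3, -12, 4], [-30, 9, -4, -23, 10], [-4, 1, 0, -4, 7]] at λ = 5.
v_1 = [[-8, 5, 5, 10, 2]]^T, v_2 = [[-4, 2, 2, 5, 1]]^T

We seek v_1 ∈ ker((A - 5I)^2) \ ker(A - 5I), then set v_{i+1} = (A - 5I) v_i.

One such chain is v_1 = [[-8, 5, 5, 10, 2]]^T, v_2 = [[-4, 2, 2, 5, 1]]^T. Check: (A - 5I) v_2 = [[0, 0, 0, 0, 0]]^T = 0.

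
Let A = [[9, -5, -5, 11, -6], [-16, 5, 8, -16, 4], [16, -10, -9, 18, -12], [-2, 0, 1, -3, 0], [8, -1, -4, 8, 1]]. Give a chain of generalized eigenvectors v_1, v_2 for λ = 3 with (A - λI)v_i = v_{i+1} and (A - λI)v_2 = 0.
v_1 = [[0, -1, 0, 0, 1]]^T, v_2 = [[-1, 2, -2, 0, -1]]^T

We seek v_1 ∈ ker((A - 3I)^2) \ ker(A - 3I), then set v_{i+1} = (A - 3I) v_i.

One such chain is v_1 = [[0, -1, 0, 0, 1]]^T, v_2 = [[-1, 2, -2, 0, -1]]^T. Check: (A - 3I) v_2 = [[0, 0, 0, 0, 0]]^T = 0.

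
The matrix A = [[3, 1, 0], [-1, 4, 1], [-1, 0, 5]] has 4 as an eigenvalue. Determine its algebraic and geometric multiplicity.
The characteristic polynomial is (x - 4)^3, so the factor x - 4 appears with exponent 3: the algebraic multiplicity is 3.

rank(A - 4I) = 2, so the eigenspace has dimension 3 - 2 = 1: the geometric multiplicity is 1.

Since 1 < 3, A is not diagonalizable.

algebraic multiplicity 3, geometric multiplicity 1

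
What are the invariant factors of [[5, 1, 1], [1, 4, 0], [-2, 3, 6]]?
The Jordan structure of A has elementary divisors (x - 5)^3. Arranging the block sizes at each eigenvalue in decreasing order and taking row products gives the invariant factors.

Invariant factors (smallest first, each dividing the next): (x - 5)^3.

Check: the last factor (x - 5)^3 is the minimal polynomial, and the product (x - 5)^3 is the characteristic polynomial.

(x - 5)^3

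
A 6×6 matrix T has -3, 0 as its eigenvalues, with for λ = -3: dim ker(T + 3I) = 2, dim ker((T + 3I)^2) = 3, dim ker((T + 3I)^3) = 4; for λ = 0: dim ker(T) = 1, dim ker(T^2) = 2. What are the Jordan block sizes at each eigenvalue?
Jordan blocks: (-3, 3), (-3, 1), (0, 2)

λ = -3: successive nullity increments [2, 1, 1] count blocks of size ≥ k; block sizes are [3, 1].
λ = 0: successive nullity increments [1, 1] count blocks of size ≥ k; block sizes are [2].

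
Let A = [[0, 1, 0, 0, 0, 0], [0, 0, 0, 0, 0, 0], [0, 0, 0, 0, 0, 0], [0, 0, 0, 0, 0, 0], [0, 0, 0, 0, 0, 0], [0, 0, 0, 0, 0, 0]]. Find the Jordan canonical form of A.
The characteristic polynomial is det(xI - A) = x^6, so the eigenvalues are 0 (algebraic multiplicity 6).

For λ = 0: rank(A) = 1, rank(A^2) = 0. The eigenspace has dimension 6 - 1 = 5, so there are 5 Jordan blocks; the rank sequence gives block sizes [2, 1, 1, 1, 1].

Assembling the blocks gives the Jordan form J above.

J = [[0, 1, 0, 0, 0, 0], [0, 0, 0, 0, 0, 0], [0, 0, 0, 0, 0, 0], [0, 0, 0, 0, 0, 0], [0, 0, 0, 0, 0, 0], [0, 0, 0, 0, 0, 0]]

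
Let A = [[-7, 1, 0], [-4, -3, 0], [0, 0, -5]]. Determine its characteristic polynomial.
xI - A = [[x + 7, -1, 0], [4, x + 3, 0], [0, 0, x + 5]].

Expanding det(xI - A) along the first row:
det(xI - A) = + (x + 7)·det([[x + 3, 0], [0, x + 5]]) - (-1)·det([[4, 0], [0, x + 5]]) + (0)·det([[4, x + 3], [0, 0]]).

Evaluating gives χ_A(x) = x^3 + 15x^2 + 75x + 125 = (x + 5)^3.

χ_A(x) = (x + 5)^3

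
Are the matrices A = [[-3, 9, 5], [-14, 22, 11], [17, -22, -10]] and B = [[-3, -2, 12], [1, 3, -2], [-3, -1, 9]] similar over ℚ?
Two matrices over a field are similar if and only if they have the same invariant factors.

Both A and B have characteristic polynomial (x - 3)^3 and minimal polynomial (x - 3)^3. Computing further, both have invariant factors (x - 3)^3. Hence A and B are similar.

Yes.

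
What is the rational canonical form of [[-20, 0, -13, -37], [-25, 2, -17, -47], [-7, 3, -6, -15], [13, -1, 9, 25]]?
R = [[0, 0, 0, -1], [1, 0, 0, -2], [0, 1, 0, 3], [0, 0, 1, 1]]

The invariant factors of A (the non-unit diagonal entries of the Smith normal form of xI - A over ℚ[x]) are (x - 1)(x^3 - 3x - 1), each dividing the next. The characteristic polynomial is their product, (x - 1)(x^3 - 3x - 1).

The rational canonical form is the block-diagonal matrix of companion matrices C(f_i):
R = [[0, 0, 0, -1], [1, 0, 0, -2], [0, 1, 0, 3], [0, 0, 1, 1]].

Note the characteristic polynomial does not split into linear factors over ℚ, so A has no Jordan form over ℚ; the rational canonical form exists over any field.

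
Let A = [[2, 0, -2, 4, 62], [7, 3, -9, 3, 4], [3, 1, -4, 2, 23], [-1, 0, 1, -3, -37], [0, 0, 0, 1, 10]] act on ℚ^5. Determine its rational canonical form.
R = [[0, 0, 0, 0, 8], [1, 0, 0, 0, 20], [0, 1, 0, 0, -2], [0, 0, 1, 0, -17], [0, 0, 0, 1, 8]]

The invariant factors of A (the non-unit diagonal entries of the Smith normal form of xI - A over ℚ[x]) are (x - 2)(x^2 - 3x - 2)^2, each dividing the next. The characteristic polynomial is their product, (x - 2)(x^2 - 3x - 2)^2.

The rational canonical form is the block-diagonal matrix of companion matrices C(f_i):
R = [[0, 0, 0, 0, 8], [1, 0, 0, 0, 20], [0, 1, 0, 0, -2], [0, 0, 1, 0, -17], [0, 0, 0, 1, 8]].

Note the characteristic polynomial does not split into linear factors over ℚ, so A has no Jordan form over ℚ; the rational canonical form exists over any field.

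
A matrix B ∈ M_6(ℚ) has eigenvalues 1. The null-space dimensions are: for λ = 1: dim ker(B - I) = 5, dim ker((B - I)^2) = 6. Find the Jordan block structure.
Jordan blocks: (1, 2), (1, 1), (1, 1), (1, 1), (1, 1)

λ = 1: successive nullity increments [5, 1] count blocks of size ≥ k; block sizes are [2, 1, 1, 1, 1].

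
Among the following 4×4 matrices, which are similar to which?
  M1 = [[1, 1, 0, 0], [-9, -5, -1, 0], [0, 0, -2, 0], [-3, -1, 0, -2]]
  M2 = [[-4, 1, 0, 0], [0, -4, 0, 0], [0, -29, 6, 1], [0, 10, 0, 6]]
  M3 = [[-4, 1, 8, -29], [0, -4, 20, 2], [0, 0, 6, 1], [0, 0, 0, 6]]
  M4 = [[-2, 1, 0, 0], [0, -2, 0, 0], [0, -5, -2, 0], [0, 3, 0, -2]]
3 classes: {M1}, {M2, M3}, {M4}

Characteristic polynomials: χ_{M1} = (x + 2)^4, χ_{M2} = (x - 6)^2(x + 4)^2, χ_{M3} = (x - 6)^2(x + 4)^2, χ_{M4} = (x + 2)^4.

{M1}: invariant factors x + 2, (x + 2)^3.

{M2, M3}: invariant factors (x - 6)^2(x + 4)^2.

{M4}: invariant factors x + 2, x + 2, (x + 2)^2.

Matrices are similar if and only if their invariant-factor lists agree; the partition into similarity classes is {M1}, {M2, M3}, {M4}.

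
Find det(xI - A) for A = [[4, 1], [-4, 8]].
xI - A = [[x - 4, -1], [4, x - 8]].

Expanding det(xI - A) along the first row:
det(xI - A) = + (x - 4)·det([[x - 8]]) - (-1)·det([[4]]).

Evaluating gives χ_A(x) = x^2 - 12x + 36 = (x - 6)^2.

χ_A(x) = (x - 6)^2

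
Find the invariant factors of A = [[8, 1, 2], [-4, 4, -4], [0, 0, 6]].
x - 6, (x - 6)^2

The Jordan structure of A has elementary divisors (x - 6)^2, (x - 6). Arranging the block sizes at each eigenvalue in decreasing order and taking row products gives the invariant factors.

Invariant factors (smallest first, each dividing the next): x - 6, (x - 6)^2.

Check: the last factor (x - 6)^2 is the minimal polynomial, and the product (x - 6)^3 is the characteristic polynomial.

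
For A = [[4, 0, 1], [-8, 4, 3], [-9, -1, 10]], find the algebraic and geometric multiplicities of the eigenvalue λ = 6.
The characteristic polynomial is (x - 6)^3, so the factor x - 6 appears with exponent 3: the algebraic multiplicity is 3.

rank(A - 6I) = 2, so the eigenspace has dimension 3 - 2 = 1: the geometric multiplicity is 1.

Since 1 < 3, A is not diagonalizable.

algebraic multiplicity 3, geometric multiplicity 1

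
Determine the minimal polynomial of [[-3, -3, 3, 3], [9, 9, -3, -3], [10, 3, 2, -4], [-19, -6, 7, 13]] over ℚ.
m_A(x) = (x - 6)^2(x - 3)

The characteristic polynomial factors as (x - 6)^3(x - 3). The minimal polynomial is ∏(x - λ)^{k_λ} where k_λ is the size of the largest Jordan block at λ.

For λ = 3: rank(A - 3I) = 3, and the largest Jordan block has size 1 (the smallest k with rank((A - 3I)^k) = rank((A - 3I)^(k+1))).
For λ = 6: rank(A - 6I) = 2, and the largest Jordan block has size 2 (the smallest k with rank((A - 6I)^k) = rank((A - 6I)^(k+1))).

So m_A(x) = (x - 6)^2(x - 3).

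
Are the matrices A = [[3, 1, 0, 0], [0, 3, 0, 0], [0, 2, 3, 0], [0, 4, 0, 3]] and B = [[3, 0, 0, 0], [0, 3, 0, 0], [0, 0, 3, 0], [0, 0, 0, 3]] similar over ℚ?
No.

Both have characteristic polynomial (x - 3)^4, but the minimal polynomial of A is (x - 3)^2 while the minimal polynomial of B is x - 3. The minimal polynomial is a similarity invariant, so A and B are not similar.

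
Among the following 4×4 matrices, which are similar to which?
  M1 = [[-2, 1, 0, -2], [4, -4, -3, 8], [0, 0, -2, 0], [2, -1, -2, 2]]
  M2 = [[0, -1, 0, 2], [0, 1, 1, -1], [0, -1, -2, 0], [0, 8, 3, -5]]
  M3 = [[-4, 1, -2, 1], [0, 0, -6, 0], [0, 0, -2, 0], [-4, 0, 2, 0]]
2 classes: {M1, M2}, {M3}

Characteristic polynomials: χ_{M1} = x(x + 2)^3, χ_{M2} = x(x + 2)^3, χ_{M3} = x(x + 2)^3.

{M1, M2}: invariant factors x(x + 2)^3.

{M3}: invariant factors x + 2, x(x + 2)^2.

Matrices are similar if and only if their invariant-factor lists agree; the partition into similarity classes is {M1, M2}, {M3}.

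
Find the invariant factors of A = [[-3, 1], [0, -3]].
(x + 3)^2

The Jordan structure of A has elementary divisors (x + 3)^2. Arranging the block sizes at each eigenvalue in decreasing order and taking row products gives the invariant factors.

Invariant factors (smallest first, each dividing the next): (x + 3)^2.

Check: the last factor (x + 3)^2 is the minimal polynomial, and the product (x + 3)^2 is the characteristic polynomial.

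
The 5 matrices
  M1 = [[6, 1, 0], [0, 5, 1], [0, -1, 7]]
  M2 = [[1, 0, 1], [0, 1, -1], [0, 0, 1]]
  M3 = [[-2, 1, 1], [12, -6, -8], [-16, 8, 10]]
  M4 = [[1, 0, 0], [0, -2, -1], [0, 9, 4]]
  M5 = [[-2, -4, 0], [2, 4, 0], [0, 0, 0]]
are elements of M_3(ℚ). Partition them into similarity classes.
4 classes: {M1}, {M2, M4}, {M3}, {M5}

Characteristic polynomials: χ_{M1} = (x - 6)^3, χ_{M2} = (x - 1)^3, χ_{M3} = x^2(x - 2), χ_{M4} = (x - 1)^3, χ_{M5} = x^2(x - 2).

{M1}: invariant factors (x - 6)^3.

{M2, M4}: invariant factors x - 1, (x - 1)^2.

{M3}: invariant factors x^2(x - 2).

{M5}: invariant factors x, x(x - 2).

Matrices are similar if and only if their invariant-factor lists agree; the partition into similarity classes is {M1}, {M2, M4}, {M3}, {M5}.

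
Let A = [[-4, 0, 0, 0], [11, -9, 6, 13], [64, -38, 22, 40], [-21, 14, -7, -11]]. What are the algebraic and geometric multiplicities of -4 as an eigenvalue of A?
algebraic multiplicity 2, geometric multiplicity 2

The characteristic polynomial is (x - 3)^2(x + 4)^2, so the factor x + 4 appears with exponent 2: the algebraic multiplicity is 2.

rank(A + 4I) = 2, so the eigenspace has dimension 4 - 2 = 2: the geometric multiplicity is 2.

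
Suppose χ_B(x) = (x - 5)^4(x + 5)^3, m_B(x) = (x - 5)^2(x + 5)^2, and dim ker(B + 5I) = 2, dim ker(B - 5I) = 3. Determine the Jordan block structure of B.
Jordan blocks: (-5, 2), (-5, 1), (5, 2), (5, 1), (5, 1)

λ = -5: algebraic multiplicity 3 (exponent in χ_B), largest block size 2 (exponent in m_B), 2 blocks (geometric multiplicity). These force block sizes [2, 1].
λ = 5: algebraic multiplicity 4 (exponent in χ_B), largest block size 2 (exponent in m_B), 3 blocks (geometric multiplicity). These force block sizes [2, 1, 1].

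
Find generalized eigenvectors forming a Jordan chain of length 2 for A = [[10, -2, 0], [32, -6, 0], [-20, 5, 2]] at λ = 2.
We seek v_1 ∈ ker((A - 2I)^2) \ ker(A - 2I), then set v_{i+1} = (A - 2I) v_i.

One such chain is v_1 = [[3, 13, -7]]^T, v_2 = [[-2, -8, 5]]^T. Check: (A - 2I) v_2 = [[0, 0, 0]]^T = 0.

v_1 = [[3, 13, -7]]^T, v_2 = [[-2, -8, 5]]^T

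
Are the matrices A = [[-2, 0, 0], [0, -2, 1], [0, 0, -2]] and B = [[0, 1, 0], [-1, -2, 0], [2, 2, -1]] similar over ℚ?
trace(A) = -6 but trace(B) = -3. The trace is a similarity invariant, so A and B are not similar.

No.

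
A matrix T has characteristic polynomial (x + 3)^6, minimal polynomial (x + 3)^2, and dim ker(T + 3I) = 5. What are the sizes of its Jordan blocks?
Jordan blocks: (-3, 2), (-3, 1), (-3, 1), (-3, 1), (-3, 1)

λ = -3: algebraic multiplicity 6 (exponent in χ_T), largest block size 2 (exponent in m_T), 5 blocks (geometric multiplicity). These force block sizes [2, 1, 1, 1, 1].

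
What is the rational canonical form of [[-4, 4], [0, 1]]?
The invariant factors of A (the non-unit diagonal entries of the Smith normal form of xI - A over ℚ[x]) are (x - 1)(x + 4), each dividing the next. The characteristic polynomial is their product, (x - 1)(x + 4).

The rational canonical form is the block-diagonal matrix of companion matrices C(f_i):
R = [[0, 4], [1, -3]].

R = [[0, 4], [1, -3]]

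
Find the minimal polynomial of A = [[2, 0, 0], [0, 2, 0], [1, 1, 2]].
The characteristic polynomial factors as (x - 2)^3. The minimal polynomial is ∏(x - λ)^{k_λ} where k_λ is the size of the largest Jordan block at λ.

For λ = 2: rank(A - 2I) = 1, and the largest Jordan block has size 2 (the smallest k with rank((A - 2I)^k) = rank((A - 2I)^(k+1))).

So m_A(x) = (x - 2)^2.

m_A(x) = (x - 2)^2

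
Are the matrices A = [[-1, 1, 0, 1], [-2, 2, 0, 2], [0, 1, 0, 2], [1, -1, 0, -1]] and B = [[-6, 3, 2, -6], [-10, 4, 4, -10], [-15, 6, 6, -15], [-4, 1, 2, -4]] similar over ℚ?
Yes.

Two matrices over a field are similar if and only if they have the same invariant factors.

Both A and B have characteristic polynomial x^4 and minimal polynomial x^2. Computing further, both have invariant factors x^2, x^2. Hence A and B are similar.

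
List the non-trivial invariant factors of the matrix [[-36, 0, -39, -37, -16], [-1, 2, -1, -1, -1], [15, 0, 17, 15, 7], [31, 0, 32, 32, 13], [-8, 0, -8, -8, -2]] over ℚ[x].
The Jordan structure of A has elementary divisors (x - 1), (x - 2)^2, (x - 2), (x - 6). Arranging the block sizes at each eigenvalue in decreasing order and taking row products gives the invariant factors.

Invariant factors (smallest first, each dividing the next): x - 2, (x - 6)(x - 2)^2(x - 1).

Check: the last factor (x - 6)(x - 2)^2(x - 1) is the minimal polynomial, and the product (x - 6)(x - 2)^3(x - 1) is the characteristic polynomial.

x - 2, (x - 6)(x - 2)^2(x - 1)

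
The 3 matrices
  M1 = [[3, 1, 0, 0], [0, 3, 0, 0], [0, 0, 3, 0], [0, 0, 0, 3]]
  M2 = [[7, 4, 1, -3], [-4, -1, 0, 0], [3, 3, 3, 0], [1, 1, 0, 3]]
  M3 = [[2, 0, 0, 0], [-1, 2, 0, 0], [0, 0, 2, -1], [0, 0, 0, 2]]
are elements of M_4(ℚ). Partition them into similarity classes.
3 classes: {M1}, {M2}, {M3}

Characteristic polynomials: χ_{M1} = (x - 3)^4, χ_{M2} = (x - 3)^4, χ_{M3} = (x - 2)^4.

{M1}: invariant factors x - 3, x - 3, (x - 3)^2.

{M2}: invariant factors x - 3, (x - 3)^3.

{M3}: invariant factors (x - 2)^2, (x - 2)^2.

Matrices are similar if and only if their invariant-factor lists agree; the partition into similarity classes is {M1}, {M2}, {M3}.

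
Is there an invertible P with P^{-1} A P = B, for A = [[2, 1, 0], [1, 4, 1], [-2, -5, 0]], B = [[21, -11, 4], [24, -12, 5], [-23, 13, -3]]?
Two matrices over a field are similar if and only if they have the same invariant factors.

Both A and B have characteristic polynomial (x - 2)^3 and minimal polynomial (x - 2)^3. Computing further, both have invariant factors (x - 2)^3. Hence A and B are similar.

Yes.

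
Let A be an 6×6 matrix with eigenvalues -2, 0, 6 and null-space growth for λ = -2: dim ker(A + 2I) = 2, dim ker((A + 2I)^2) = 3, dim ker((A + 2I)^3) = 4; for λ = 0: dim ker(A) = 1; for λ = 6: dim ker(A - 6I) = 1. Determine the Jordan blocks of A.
λ = -2: successive nullity increments [2, 1, 1] count blocks of size ≥ k; block sizes are [3, 1].
λ = 0: successive nullity increments [1] count blocks of size ≥ k; block sizes are [1].
λ = 6: successive nullity increments [1] count blocks of size ≥ k; block sizes are [1].

Jordan blocks: (-2, 3), (-2, 1), (0, 1), (6, 1)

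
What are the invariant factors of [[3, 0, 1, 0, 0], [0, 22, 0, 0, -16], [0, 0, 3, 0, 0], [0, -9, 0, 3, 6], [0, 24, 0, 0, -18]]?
x - 3, (x - 6)(x - 3)^2(x + 2)

The Jordan structure of A has elementary divisors (x + 2), (x - 3)^2, (x - 3), (x - 6). Arranging the block sizes at each eigenvalue in decreasing order and taking row products gives the invariant factors.

Invariant factors (smallest first, each dividing the next): x - 3, (x - 6)(x - 3)^2(x + 2).

Check: the last factor (x - 6)(x - 3)^2(x + 2) is the minimal polynomial, and the product (x - 6)(x - 3)^3(x + 2) is the characteristic polynomial.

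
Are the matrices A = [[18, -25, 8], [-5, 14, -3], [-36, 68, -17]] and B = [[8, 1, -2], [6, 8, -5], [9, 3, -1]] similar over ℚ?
Yes.

Two matrices over a field are similar if and only if they have the same invariant factors.

Both A and B have characteristic polynomial (x - 5)^3 and minimal polynomial (x - 5)^3. Computing further, both have invariant factors (x - 5)^3. Hence A and B are similar.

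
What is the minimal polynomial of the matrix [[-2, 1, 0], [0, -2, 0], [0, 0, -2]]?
The characteristic polynomial factors as (x + 2)^3. The minimal polynomial is ∏(x - λ)^{k_λ} where k_λ is the size of the largest Jordan block at λ.

For λ = -2: rank(A + 2I) = 1, and the largest Jordan block has size 2 (the smallest k with rank((A + 2I)^k) = rank((A + 2I)^(k+1))).

So m_A(x) = (x + 2)^2.

m_A(x) = (x + 2)^2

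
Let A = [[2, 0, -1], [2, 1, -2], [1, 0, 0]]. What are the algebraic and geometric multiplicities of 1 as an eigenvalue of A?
algebraic multiplicity 3, geometric multiplicity 2

The characteristic polynomial is (x - 1)^3, so the factor x - 1 appears with exponent 3: the algebraic multiplicity is 3.

rank(A - I) = 1, so the eigenspace has dimension 3 - 1 = 2: the geometric multiplicity is 2.

Since 2 < 3, A is not diagonalizable.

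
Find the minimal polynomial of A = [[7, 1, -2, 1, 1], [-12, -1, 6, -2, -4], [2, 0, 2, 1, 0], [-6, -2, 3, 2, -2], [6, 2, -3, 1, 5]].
The characteristic polynomial factors as (x - 3)^5. The minimal polynomial is ∏(x - λ)^{k_λ} where k_λ is the size of the largest Jordan block at λ.

For λ = 3: rank(A - 3I) = 2, and the largest Jordan block has size 2 (the smallest k with rank((A - 3I)^k) = rank((A - 3I)^(k+1))).

So m_A(x) = (x - 3)^2.

m_A(x) = (x - 3)^2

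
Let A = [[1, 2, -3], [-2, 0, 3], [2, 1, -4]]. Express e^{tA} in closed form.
A has Jordan form J = [[-1, 1, 0], [0, -1, 1], [0, 0, -1]] with A = PJP^{-1}, so e^{tA} = P e^{tJ} P^{-1}.

For a Jordan block J_k(λ), e^{tJ_k(λ)} = e^{λt} · (I + tN + t^2 N^2/2! + ... + t^{k-1} N^{k-1}/(k-1)!) where N is the nilpotent superdiagonal part.

Assembling the blocks and conjugating back gives the entries of e^{tA} as shown above.

e^{tA} = [[(-3*t^2 + 2*t + 1)*e^{-t}, t*(3*t + 4)*e^{-t}/2, 3*t*(3*t - 2)*e^{-t}/2], [-2*t*e^{-t}, (t + 1)*e^{-t}, 3*t*e^{-t}], [2*t*(1 - t)*e^{-t}, t*(t + 1)*e^{-t}, (3*t^2 - 3*t + 1)*e^{-t}]]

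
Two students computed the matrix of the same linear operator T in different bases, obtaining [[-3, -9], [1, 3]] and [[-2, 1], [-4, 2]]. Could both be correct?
Two matrices over a field are similar if and only if they have the same invariant factors.

Both A and B have characteristic polynomial x^2 and minimal polynomial x^2. Computing further, both have invariant factors x^2. Hence A and B are similar.

Yes.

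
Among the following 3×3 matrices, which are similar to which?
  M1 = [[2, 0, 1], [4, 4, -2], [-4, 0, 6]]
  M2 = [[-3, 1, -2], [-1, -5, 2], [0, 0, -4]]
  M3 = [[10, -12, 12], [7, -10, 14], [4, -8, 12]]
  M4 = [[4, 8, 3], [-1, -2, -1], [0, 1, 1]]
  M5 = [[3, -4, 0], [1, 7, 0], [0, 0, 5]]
4 classes: {M1, M3}, {M2}, {M4}, {M5}

Characteristic polynomials: χ_{M1} = (x - 4)^3, χ_{M2} = (x + 4)^3, χ_{M3} = (x - 4)^3, χ_{M4} = (x - 1)^3, χ_{M5} = (x - 5)^3.

{M1, M3}: invariant factors x - 4, (x - 4)^2.

{M2}: invariant factors x + 4, (x + 4)^2.

{M4}: invariant factors (x - 1)^3.

{M5}: invariant factors x - 5, (x - 5)^2.

Matrices are similar if and only if their invariant-factor lists agree; the partition into similarity classes is {M1, M3}, {M2}, {M4}, {M5}.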